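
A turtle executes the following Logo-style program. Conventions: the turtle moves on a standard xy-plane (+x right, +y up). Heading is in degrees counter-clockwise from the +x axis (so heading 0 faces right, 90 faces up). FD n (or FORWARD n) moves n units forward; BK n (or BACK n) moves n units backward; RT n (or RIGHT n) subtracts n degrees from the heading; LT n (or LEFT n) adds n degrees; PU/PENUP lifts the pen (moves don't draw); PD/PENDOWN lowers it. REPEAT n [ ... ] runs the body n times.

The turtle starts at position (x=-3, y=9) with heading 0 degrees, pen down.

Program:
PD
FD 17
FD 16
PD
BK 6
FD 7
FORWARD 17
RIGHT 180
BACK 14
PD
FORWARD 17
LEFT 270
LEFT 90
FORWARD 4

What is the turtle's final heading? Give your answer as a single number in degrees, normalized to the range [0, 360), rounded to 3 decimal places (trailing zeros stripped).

Answer: 180

Derivation:
Executing turtle program step by step:
Start: pos=(-3,9), heading=0, pen down
PD: pen down
FD 17: (-3,9) -> (14,9) [heading=0, draw]
FD 16: (14,9) -> (30,9) [heading=0, draw]
PD: pen down
BK 6: (30,9) -> (24,9) [heading=0, draw]
FD 7: (24,9) -> (31,9) [heading=0, draw]
FD 17: (31,9) -> (48,9) [heading=0, draw]
RT 180: heading 0 -> 180
BK 14: (48,9) -> (62,9) [heading=180, draw]
PD: pen down
FD 17: (62,9) -> (45,9) [heading=180, draw]
LT 270: heading 180 -> 90
LT 90: heading 90 -> 180
FD 4: (45,9) -> (41,9) [heading=180, draw]
Final: pos=(41,9), heading=180, 8 segment(s) drawn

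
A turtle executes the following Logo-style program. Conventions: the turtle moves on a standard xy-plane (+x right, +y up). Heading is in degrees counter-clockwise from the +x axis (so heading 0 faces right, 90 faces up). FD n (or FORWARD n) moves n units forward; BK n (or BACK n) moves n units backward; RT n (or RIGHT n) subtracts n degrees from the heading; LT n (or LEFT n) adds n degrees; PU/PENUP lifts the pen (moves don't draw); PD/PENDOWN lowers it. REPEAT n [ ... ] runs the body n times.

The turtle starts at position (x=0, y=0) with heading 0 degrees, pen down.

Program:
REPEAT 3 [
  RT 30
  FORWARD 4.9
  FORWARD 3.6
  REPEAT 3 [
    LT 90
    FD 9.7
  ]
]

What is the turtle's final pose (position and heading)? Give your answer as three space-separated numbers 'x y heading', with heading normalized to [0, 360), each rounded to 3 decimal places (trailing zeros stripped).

Answer: 0 0 0

Derivation:
Executing turtle program step by step:
Start: pos=(0,0), heading=0, pen down
REPEAT 3 [
  -- iteration 1/3 --
  RT 30: heading 0 -> 330
  FD 4.9: (0,0) -> (4.244,-2.45) [heading=330, draw]
  FD 3.6: (4.244,-2.45) -> (7.361,-4.25) [heading=330, draw]
  REPEAT 3 [
    -- iteration 1/3 --
    LT 90: heading 330 -> 60
    FD 9.7: (7.361,-4.25) -> (12.211,4.15) [heading=60, draw]
    -- iteration 2/3 --
    LT 90: heading 60 -> 150
    FD 9.7: (12.211,4.15) -> (3.811,9) [heading=150, draw]
    -- iteration 3/3 --
    LT 90: heading 150 -> 240
    FD 9.7: (3.811,9) -> (-1.039,0.6) [heading=240, draw]
  ]
  -- iteration 2/3 --
  RT 30: heading 240 -> 210
  FD 4.9: (-1.039,0.6) -> (-5.283,-1.85) [heading=210, draw]
  FD 3.6: (-5.283,-1.85) -> (-8.4,-3.65) [heading=210, draw]
  REPEAT 3 [
    -- iteration 1/3 --
    LT 90: heading 210 -> 300
    FD 9.7: (-8.4,-3.65) -> (-3.55,-12.05) [heading=300, draw]
    -- iteration 2/3 --
    LT 90: heading 300 -> 30
    FD 9.7: (-3.55,-12.05) -> (4.85,-7.2) [heading=30, draw]
    -- iteration 3/3 --
    LT 90: heading 30 -> 120
    FD 9.7: (4.85,-7.2) -> (0,1.2) [heading=120, draw]
  ]
  -- iteration 3/3 --
  RT 30: heading 120 -> 90
  FD 4.9: (0,1.2) -> (0,6.1) [heading=90, draw]
  FD 3.6: (0,6.1) -> (0,9.7) [heading=90, draw]
  REPEAT 3 [
    -- iteration 1/3 --
    LT 90: heading 90 -> 180
    FD 9.7: (0,9.7) -> (-9.7,9.7) [heading=180, draw]
    -- iteration 2/3 --
    LT 90: heading 180 -> 270
    FD 9.7: (-9.7,9.7) -> (-9.7,0) [heading=270, draw]
    -- iteration 3/3 --
    LT 90: heading 270 -> 0
    FD 9.7: (-9.7,0) -> (0,0) [heading=0, draw]
  ]
]
Final: pos=(0,0), heading=0, 15 segment(s) drawn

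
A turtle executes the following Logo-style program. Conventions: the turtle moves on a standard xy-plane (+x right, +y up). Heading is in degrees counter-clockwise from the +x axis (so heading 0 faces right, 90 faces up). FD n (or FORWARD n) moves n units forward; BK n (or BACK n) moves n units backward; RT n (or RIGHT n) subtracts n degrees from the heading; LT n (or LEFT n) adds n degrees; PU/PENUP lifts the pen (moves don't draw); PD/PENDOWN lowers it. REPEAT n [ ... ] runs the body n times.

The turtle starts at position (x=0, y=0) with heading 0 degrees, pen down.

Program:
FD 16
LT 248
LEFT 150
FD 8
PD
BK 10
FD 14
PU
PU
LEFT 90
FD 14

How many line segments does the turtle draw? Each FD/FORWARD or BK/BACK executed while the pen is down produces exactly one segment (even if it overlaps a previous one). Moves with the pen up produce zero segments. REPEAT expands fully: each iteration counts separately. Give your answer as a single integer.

Answer: 4

Derivation:
Executing turtle program step by step:
Start: pos=(0,0), heading=0, pen down
FD 16: (0,0) -> (16,0) [heading=0, draw]
LT 248: heading 0 -> 248
LT 150: heading 248 -> 38
FD 8: (16,0) -> (22.304,4.925) [heading=38, draw]
PD: pen down
BK 10: (22.304,4.925) -> (14.424,-1.231) [heading=38, draw]
FD 14: (14.424,-1.231) -> (25.456,7.388) [heading=38, draw]
PU: pen up
PU: pen up
LT 90: heading 38 -> 128
FD 14: (25.456,7.388) -> (16.837,18.42) [heading=128, move]
Final: pos=(16.837,18.42), heading=128, 4 segment(s) drawn
Segments drawn: 4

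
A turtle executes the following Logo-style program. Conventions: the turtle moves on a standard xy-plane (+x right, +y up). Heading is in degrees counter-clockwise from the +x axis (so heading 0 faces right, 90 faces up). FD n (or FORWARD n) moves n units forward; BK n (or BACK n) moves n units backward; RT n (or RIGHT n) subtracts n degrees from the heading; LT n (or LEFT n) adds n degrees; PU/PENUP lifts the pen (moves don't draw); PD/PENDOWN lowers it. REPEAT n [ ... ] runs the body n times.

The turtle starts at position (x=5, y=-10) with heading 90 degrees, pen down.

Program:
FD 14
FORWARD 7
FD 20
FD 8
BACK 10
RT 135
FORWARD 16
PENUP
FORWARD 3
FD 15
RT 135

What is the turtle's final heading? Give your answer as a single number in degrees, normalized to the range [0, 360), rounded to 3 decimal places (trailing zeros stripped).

Answer: 180

Derivation:
Executing turtle program step by step:
Start: pos=(5,-10), heading=90, pen down
FD 14: (5,-10) -> (5,4) [heading=90, draw]
FD 7: (5,4) -> (5,11) [heading=90, draw]
FD 20: (5,11) -> (5,31) [heading=90, draw]
FD 8: (5,31) -> (5,39) [heading=90, draw]
BK 10: (5,39) -> (5,29) [heading=90, draw]
RT 135: heading 90 -> 315
FD 16: (5,29) -> (16.314,17.686) [heading=315, draw]
PU: pen up
FD 3: (16.314,17.686) -> (18.435,15.565) [heading=315, move]
FD 15: (18.435,15.565) -> (29.042,4.958) [heading=315, move]
RT 135: heading 315 -> 180
Final: pos=(29.042,4.958), heading=180, 6 segment(s) drawn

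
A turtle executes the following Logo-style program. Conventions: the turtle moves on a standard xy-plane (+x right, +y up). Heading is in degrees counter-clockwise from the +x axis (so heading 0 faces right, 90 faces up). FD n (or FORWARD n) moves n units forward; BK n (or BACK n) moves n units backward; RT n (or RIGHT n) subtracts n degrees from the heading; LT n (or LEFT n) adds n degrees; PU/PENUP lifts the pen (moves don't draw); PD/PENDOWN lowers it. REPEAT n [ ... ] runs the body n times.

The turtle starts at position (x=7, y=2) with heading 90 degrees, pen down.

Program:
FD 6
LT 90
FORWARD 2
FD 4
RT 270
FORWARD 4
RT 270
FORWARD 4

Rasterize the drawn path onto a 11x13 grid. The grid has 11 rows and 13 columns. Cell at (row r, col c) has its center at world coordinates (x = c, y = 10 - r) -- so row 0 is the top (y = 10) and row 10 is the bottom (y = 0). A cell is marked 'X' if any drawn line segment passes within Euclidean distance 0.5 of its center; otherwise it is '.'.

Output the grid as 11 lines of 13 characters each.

Answer: .............
.............
.XXXXXXX.....
.X.....X.....
.X.....X.....
.X.....X.....
.XXXXX.X.....
.......X.....
.......X.....
.............
.............

Derivation:
Segment 0: (7,2) -> (7,8)
Segment 1: (7,8) -> (5,8)
Segment 2: (5,8) -> (1,8)
Segment 3: (1,8) -> (1,4)
Segment 4: (1,4) -> (5,4)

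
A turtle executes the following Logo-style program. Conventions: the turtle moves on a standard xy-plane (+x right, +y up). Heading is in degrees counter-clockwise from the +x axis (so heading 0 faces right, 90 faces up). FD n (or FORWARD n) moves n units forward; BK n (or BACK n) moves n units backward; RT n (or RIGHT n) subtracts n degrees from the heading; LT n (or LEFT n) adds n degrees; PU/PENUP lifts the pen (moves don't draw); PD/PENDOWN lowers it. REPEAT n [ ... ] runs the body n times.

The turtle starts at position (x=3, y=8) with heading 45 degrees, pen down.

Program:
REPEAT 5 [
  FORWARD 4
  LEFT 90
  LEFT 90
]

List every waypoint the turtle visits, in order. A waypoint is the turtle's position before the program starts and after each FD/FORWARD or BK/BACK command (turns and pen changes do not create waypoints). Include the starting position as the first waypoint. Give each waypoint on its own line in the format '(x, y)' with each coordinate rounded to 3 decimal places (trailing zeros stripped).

Answer: (3, 8)
(5.828, 10.828)
(3, 8)
(5.828, 10.828)
(3, 8)
(5.828, 10.828)

Derivation:
Executing turtle program step by step:
Start: pos=(3,8), heading=45, pen down
REPEAT 5 [
  -- iteration 1/5 --
  FD 4: (3,8) -> (5.828,10.828) [heading=45, draw]
  LT 90: heading 45 -> 135
  LT 90: heading 135 -> 225
  -- iteration 2/5 --
  FD 4: (5.828,10.828) -> (3,8) [heading=225, draw]
  LT 90: heading 225 -> 315
  LT 90: heading 315 -> 45
  -- iteration 3/5 --
  FD 4: (3,8) -> (5.828,10.828) [heading=45, draw]
  LT 90: heading 45 -> 135
  LT 90: heading 135 -> 225
  -- iteration 4/5 --
  FD 4: (5.828,10.828) -> (3,8) [heading=225, draw]
  LT 90: heading 225 -> 315
  LT 90: heading 315 -> 45
  -- iteration 5/5 --
  FD 4: (3,8) -> (5.828,10.828) [heading=45, draw]
  LT 90: heading 45 -> 135
  LT 90: heading 135 -> 225
]
Final: pos=(5.828,10.828), heading=225, 5 segment(s) drawn
Waypoints (6 total):
(3, 8)
(5.828, 10.828)
(3, 8)
(5.828, 10.828)
(3, 8)
(5.828, 10.828)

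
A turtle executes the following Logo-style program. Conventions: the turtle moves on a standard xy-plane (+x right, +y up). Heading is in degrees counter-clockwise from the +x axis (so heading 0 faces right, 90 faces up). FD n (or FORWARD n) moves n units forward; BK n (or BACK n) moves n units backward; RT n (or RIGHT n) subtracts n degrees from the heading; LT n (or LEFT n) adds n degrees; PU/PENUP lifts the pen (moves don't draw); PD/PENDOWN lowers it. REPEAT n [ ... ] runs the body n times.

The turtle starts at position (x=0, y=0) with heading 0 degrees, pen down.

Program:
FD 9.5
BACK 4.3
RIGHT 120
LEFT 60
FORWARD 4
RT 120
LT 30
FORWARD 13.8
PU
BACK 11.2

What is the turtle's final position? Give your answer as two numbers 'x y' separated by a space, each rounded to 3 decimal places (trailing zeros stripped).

Answer: 4.948 -4.764

Derivation:
Executing turtle program step by step:
Start: pos=(0,0), heading=0, pen down
FD 9.5: (0,0) -> (9.5,0) [heading=0, draw]
BK 4.3: (9.5,0) -> (5.2,0) [heading=0, draw]
RT 120: heading 0 -> 240
LT 60: heading 240 -> 300
FD 4: (5.2,0) -> (7.2,-3.464) [heading=300, draw]
RT 120: heading 300 -> 180
LT 30: heading 180 -> 210
FD 13.8: (7.2,-3.464) -> (-4.751,-10.364) [heading=210, draw]
PU: pen up
BK 11.2: (-4.751,-10.364) -> (4.948,-4.764) [heading=210, move]
Final: pos=(4.948,-4.764), heading=210, 4 segment(s) drawn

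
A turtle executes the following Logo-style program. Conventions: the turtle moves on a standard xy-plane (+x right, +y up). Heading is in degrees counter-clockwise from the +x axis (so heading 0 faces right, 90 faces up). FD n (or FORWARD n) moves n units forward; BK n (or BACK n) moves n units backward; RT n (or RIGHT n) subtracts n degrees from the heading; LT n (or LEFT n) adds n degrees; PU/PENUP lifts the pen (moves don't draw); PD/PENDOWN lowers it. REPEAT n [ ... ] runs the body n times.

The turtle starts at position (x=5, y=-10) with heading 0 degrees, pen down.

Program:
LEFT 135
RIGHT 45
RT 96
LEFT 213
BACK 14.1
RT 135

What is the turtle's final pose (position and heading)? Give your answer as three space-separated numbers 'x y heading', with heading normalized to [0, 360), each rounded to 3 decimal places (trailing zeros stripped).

Executing turtle program step by step:
Start: pos=(5,-10), heading=0, pen down
LT 135: heading 0 -> 135
RT 45: heading 135 -> 90
RT 96: heading 90 -> 354
LT 213: heading 354 -> 207
BK 14.1: (5,-10) -> (17.563,-3.599) [heading=207, draw]
RT 135: heading 207 -> 72
Final: pos=(17.563,-3.599), heading=72, 1 segment(s) drawn

Answer: 17.563 -3.599 72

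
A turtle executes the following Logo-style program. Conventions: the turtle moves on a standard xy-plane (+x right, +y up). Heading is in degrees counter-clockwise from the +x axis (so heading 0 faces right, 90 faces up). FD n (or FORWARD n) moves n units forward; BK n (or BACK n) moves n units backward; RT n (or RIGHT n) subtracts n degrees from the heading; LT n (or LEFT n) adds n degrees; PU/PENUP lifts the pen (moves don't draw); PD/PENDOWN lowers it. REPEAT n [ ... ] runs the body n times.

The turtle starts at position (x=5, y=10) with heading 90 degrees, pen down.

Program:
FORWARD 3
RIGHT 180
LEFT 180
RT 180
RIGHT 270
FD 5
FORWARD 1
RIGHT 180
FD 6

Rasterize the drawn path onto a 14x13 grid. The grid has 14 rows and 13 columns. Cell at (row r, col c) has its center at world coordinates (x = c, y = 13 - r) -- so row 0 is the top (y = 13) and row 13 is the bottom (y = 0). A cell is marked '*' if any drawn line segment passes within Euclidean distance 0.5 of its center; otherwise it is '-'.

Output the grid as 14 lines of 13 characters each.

Segment 0: (5,10) -> (5,13)
Segment 1: (5,13) -> (10,13)
Segment 2: (10,13) -> (11,13)
Segment 3: (11,13) -> (5,13)

Answer: -----*******-
-----*-------
-----*-------
-----*-------
-------------
-------------
-------------
-------------
-------------
-------------
-------------
-------------
-------------
-------------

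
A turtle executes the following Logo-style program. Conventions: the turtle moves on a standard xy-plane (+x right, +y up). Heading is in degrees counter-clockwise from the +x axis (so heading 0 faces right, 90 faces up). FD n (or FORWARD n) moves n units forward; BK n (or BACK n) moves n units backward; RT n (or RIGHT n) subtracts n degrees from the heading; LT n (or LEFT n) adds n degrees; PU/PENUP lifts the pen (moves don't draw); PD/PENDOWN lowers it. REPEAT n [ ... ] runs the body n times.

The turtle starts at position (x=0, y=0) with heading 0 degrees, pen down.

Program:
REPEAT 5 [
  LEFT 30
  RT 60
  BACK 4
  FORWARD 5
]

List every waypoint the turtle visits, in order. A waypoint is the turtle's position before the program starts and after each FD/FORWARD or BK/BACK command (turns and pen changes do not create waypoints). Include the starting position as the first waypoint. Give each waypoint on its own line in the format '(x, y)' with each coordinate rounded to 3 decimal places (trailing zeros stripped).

Answer: (0, 0)
(-3.464, 2)
(0.866, -0.5)
(-1.134, 2.964)
(1.366, -1.366)
(1.366, 2.634)
(1.366, -2.366)
(3.366, 1.098)
(0.866, -3.232)
(4.33, -1.232)
(0, -3.732)

Derivation:
Executing turtle program step by step:
Start: pos=(0,0), heading=0, pen down
REPEAT 5 [
  -- iteration 1/5 --
  LT 30: heading 0 -> 30
  RT 60: heading 30 -> 330
  BK 4: (0,0) -> (-3.464,2) [heading=330, draw]
  FD 5: (-3.464,2) -> (0.866,-0.5) [heading=330, draw]
  -- iteration 2/5 --
  LT 30: heading 330 -> 0
  RT 60: heading 0 -> 300
  BK 4: (0.866,-0.5) -> (-1.134,2.964) [heading=300, draw]
  FD 5: (-1.134,2.964) -> (1.366,-1.366) [heading=300, draw]
  -- iteration 3/5 --
  LT 30: heading 300 -> 330
  RT 60: heading 330 -> 270
  BK 4: (1.366,-1.366) -> (1.366,2.634) [heading=270, draw]
  FD 5: (1.366,2.634) -> (1.366,-2.366) [heading=270, draw]
  -- iteration 4/5 --
  LT 30: heading 270 -> 300
  RT 60: heading 300 -> 240
  BK 4: (1.366,-2.366) -> (3.366,1.098) [heading=240, draw]
  FD 5: (3.366,1.098) -> (0.866,-3.232) [heading=240, draw]
  -- iteration 5/5 --
  LT 30: heading 240 -> 270
  RT 60: heading 270 -> 210
  BK 4: (0.866,-3.232) -> (4.33,-1.232) [heading=210, draw]
  FD 5: (4.33,-1.232) -> (0,-3.732) [heading=210, draw]
]
Final: pos=(0,-3.732), heading=210, 10 segment(s) drawn
Waypoints (11 total):
(0, 0)
(-3.464, 2)
(0.866, -0.5)
(-1.134, 2.964)
(1.366, -1.366)
(1.366, 2.634)
(1.366, -2.366)
(3.366, 1.098)
(0.866, -3.232)
(4.33, -1.232)
(0, -3.732)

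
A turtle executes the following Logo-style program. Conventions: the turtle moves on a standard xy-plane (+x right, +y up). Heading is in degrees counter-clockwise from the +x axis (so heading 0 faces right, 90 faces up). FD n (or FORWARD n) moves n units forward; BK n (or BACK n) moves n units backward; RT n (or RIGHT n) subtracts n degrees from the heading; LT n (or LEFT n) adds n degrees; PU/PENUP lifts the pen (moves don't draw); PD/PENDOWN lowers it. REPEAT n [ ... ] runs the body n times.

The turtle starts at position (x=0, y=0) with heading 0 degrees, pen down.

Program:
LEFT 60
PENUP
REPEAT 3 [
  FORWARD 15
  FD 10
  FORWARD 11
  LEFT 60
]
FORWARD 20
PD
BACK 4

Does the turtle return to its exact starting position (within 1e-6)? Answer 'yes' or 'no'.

Answer: no

Derivation:
Executing turtle program step by step:
Start: pos=(0,0), heading=0, pen down
LT 60: heading 0 -> 60
PU: pen up
REPEAT 3 [
  -- iteration 1/3 --
  FD 15: (0,0) -> (7.5,12.99) [heading=60, move]
  FD 10: (7.5,12.99) -> (12.5,21.651) [heading=60, move]
  FD 11: (12.5,21.651) -> (18,31.177) [heading=60, move]
  LT 60: heading 60 -> 120
  -- iteration 2/3 --
  FD 15: (18,31.177) -> (10.5,44.167) [heading=120, move]
  FD 10: (10.5,44.167) -> (5.5,52.828) [heading=120, move]
  FD 11: (5.5,52.828) -> (0,62.354) [heading=120, move]
  LT 60: heading 120 -> 180
  -- iteration 3/3 --
  FD 15: (0,62.354) -> (-15,62.354) [heading=180, move]
  FD 10: (-15,62.354) -> (-25,62.354) [heading=180, move]
  FD 11: (-25,62.354) -> (-36,62.354) [heading=180, move]
  LT 60: heading 180 -> 240
]
FD 20: (-36,62.354) -> (-46,45.033) [heading=240, move]
PD: pen down
BK 4: (-46,45.033) -> (-44,48.497) [heading=240, draw]
Final: pos=(-44,48.497), heading=240, 1 segment(s) drawn

Start position: (0, 0)
Final position: (-44, 48.497)
Distance = 65.483; >= 1e-6 -> NOT closed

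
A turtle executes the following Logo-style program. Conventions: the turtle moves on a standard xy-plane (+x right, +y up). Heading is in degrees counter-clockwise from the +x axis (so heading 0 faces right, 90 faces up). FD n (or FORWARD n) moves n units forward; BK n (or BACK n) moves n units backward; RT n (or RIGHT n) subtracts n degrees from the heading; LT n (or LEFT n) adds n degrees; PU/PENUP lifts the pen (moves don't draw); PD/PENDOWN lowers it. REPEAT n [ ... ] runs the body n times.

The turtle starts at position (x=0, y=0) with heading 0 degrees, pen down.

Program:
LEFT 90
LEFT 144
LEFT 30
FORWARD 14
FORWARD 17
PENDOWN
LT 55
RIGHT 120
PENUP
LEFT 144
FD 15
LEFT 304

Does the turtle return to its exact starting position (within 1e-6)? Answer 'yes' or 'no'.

Answer: no

Derivation:
Executing turtle program step by step:
Start: pos=(0,0), heading=0, pen down
LT 90: heading 0 -> 90
LT 144: heading 90 -> 234
LT 30: heading 234 -> 264
FD 14: (0,0) -> (-1.463,-13.923) [heading=264, draw]
FD 17: (-1.463,-13.923) -> (-3.24,-30.83) [heading=264, draw]
PD: pen down
LT 55: heading 264 -> 319
RT 120: heading 319 -> 199
PU: pen up
LT 144: heading 199 -> 343
FD 15: (-3.24,-30.83) -> (11.104,-35.216) [heading=343, move]
LT 304: heading 343 -> 287
Final: pos=(11.104,-35.216), heading=287, 2 segment(s) drawn

Start position: (0, 0)
Final position: (11.104, -35.216)
Distance = 36.925; >= 1e-6 -> NOT closed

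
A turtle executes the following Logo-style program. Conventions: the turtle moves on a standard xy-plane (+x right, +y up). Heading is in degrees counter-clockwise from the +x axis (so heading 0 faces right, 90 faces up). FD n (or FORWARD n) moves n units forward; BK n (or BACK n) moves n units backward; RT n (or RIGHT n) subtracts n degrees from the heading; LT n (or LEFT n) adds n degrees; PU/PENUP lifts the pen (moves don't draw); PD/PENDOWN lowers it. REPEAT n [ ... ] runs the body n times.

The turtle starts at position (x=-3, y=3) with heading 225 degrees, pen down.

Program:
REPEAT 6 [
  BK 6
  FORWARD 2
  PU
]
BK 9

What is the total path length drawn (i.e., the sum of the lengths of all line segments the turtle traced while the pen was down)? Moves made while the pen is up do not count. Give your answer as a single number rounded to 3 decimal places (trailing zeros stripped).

Answer: 8

Derivation:
Executing turtle program step by step:
Start: pos=(-3,3), heading=225, pen down
REPEAT 6 [
  -- iteration 1/6 --
  BK 6: (-3,3) -> (1.243,7.243) [heading=225, draw]
  FD 2: (1.243,7.243) -> (-0.172,5.828) [heading=225, draw]
  PU: pen up
  -- iteration 2/6 --
  BK 6: (-0.172,5.828) -> (4.071,10.071) [heading=225, move]
  FD 2: (4.071,10.071) -> (2.657,8.657) [heading=225, move]
  PU: pen up
  -- iteration 3/6 --
  BK 6: (2.657,8.657) -> (6.899,12.899) [heading=225, move]
  FD 2: (6.899,12.899) -> (5.485,11.485) [heading=225, move]
  PU: pen up
  -- iteration 4/6 --
  BK 6: (5.485,11.485) -> (9.728,15.728) [heading=225, move]
  FD 2: (9.728,15.728) -> (8.314,14.314) [heading=225, move]
  PU: pen up
  -- iteration 5/6 --
  BK 6: (8.314,14.314) -> (12.556,18.556) [heading=225, move]
  FD 2: (12.556,18.556) -> (11.142,17.142) [heading=225, move]
  PU: pen up
  -- iteration 6/6 --
  BK 6: (11.142,17.142) -> (15.385,21.385) [heading=225, move]
  FD 2: (15.385,21.385) -> (13.971,19.971) [heading=225, move]
  PU: pen up
]
BK 9: (13.971,19.971) -> (20.335,26.335) [heading=225, move]
Final: pos=(20.335,26.335), heading=225, 2 segment(s) drawn

Segment lengths:
  seg 1: (-3,3) -> (1.243,7.243), length = 6
  seg 2: (1.243,7.243) -> (-0.172,5.828), length = 2
Total = 8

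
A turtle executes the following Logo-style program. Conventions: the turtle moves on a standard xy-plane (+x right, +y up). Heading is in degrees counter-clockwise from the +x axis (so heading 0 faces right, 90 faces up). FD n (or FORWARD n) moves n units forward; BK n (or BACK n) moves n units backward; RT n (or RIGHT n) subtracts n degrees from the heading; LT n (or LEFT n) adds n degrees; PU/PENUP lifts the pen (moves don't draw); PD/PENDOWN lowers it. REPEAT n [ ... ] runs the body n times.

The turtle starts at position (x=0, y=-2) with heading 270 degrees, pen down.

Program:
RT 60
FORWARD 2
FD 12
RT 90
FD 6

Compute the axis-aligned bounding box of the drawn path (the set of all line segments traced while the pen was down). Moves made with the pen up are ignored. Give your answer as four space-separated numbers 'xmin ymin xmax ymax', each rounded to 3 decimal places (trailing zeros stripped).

Executing turtle program step by step:
Start: pos=(0,-2), heading=270, pen down
RT 60: heading 270 -> 210
FD 2: (0,-2) -> (-1.732,-3) [heading=210, draw]
FD 12: (-1.732,-3) -> (-12.124,-9) [heading=210, draw]
RT 90: heading 210 -> 120
FD 6: (-12.124,-9) -> (-15.124,-3.804) [heading=120, draw]
Final: pos=(-15.124,-3.804), heading=120, 3 segment(s) drawn

Segment endpoints: x in {-15.124, -12.124, -1.732, 0}, y in {-9, -3.804, -3, -2}
xmin=-15.124, ymin=-9, xmax=0, ymax=-2

Answer: -15.124 -9 0 -2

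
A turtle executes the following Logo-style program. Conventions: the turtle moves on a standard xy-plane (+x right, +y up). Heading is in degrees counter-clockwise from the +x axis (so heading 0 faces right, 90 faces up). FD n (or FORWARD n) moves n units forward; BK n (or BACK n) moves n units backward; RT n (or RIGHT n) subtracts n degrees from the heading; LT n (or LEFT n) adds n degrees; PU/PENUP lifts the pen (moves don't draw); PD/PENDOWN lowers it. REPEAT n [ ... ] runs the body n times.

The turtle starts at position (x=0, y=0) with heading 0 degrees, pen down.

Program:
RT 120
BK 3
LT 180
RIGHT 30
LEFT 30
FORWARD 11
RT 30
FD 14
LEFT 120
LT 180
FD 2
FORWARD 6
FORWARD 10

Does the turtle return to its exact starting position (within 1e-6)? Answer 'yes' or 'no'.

Answer: no

Derivation:
Executing turtle program step by step:
Start: pos=(0,0), heading=0, pen down
RT 120: heading 0 -> 240
BK 3: (0,0) -> (1.5,2.598) [heading=240, draw]
LT 180: heading 240 -> 60
RT 30: heading 60 -> 30
LT 30: heading 30 -> 60
FD 11: (1.5,2.598) -> (7,12.124) [heading=60, draw]
RT 30: heading 60 -> 30
FD 14: (7,12.124) -> (19.124,19.124) [heading=30, draw]
LT 120: heading 30 -> 150
LT 180: heading 150 -> 330
FD 2: (19.124,19.124) -> (20.856,18.124) [heading=330, draw]
FD 6: (20.856,18.124) -> (26.053,15.124) [heading=330, draw]
FD 10: (26.053,15.124) -> (34.713,10.124) [heading=330, draw]
Final: pos=(34.713,10.124), heading=330, 6 segment(s) drawn

Start position: (0, 0)
Final position: (34.713, 10.124)
Distance = 36.159; >= 1e-6 -> NOT closed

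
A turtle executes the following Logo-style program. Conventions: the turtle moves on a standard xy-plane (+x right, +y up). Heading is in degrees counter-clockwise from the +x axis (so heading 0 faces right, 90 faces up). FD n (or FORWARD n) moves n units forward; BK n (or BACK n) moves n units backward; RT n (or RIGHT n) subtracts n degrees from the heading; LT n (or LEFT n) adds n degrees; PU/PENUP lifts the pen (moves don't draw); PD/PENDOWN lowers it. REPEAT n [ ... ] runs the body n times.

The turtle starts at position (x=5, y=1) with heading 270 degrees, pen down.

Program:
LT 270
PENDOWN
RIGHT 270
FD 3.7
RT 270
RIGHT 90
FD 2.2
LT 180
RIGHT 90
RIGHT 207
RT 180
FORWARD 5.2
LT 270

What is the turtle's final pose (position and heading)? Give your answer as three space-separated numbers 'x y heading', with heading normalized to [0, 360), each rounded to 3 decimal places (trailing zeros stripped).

Executing turtle program step by step:
Start: pos=(5,1), heading=270, pen down
LT 270: heading 270 -> 180
PD: pen down
RT 270: heading 180 -> 270
FD 3.7: (5,1) -> (5,-2.7) [heading=270, draw]
RT 270: heading 270 -> 0
RT 90: heading 0 -> 270
FD 2.2: (5,-2.7) -> (5,-4.9) [heading=270, draw]
LT 180: heading 270 -> 90
RT 90: heading 90 -> 0
RT 207: heading 0 -> 153
RT 180: heading 153 -> 333
FD 5.2: (5,-4.9) -> (9.633,-7.261) [heading=333, draw]
LT 270: heading 333 -> 243
Final: pos=(9.633,-7.261), heading=243, 3 segment(s) drawn

Answer: 9.633 -7.261 243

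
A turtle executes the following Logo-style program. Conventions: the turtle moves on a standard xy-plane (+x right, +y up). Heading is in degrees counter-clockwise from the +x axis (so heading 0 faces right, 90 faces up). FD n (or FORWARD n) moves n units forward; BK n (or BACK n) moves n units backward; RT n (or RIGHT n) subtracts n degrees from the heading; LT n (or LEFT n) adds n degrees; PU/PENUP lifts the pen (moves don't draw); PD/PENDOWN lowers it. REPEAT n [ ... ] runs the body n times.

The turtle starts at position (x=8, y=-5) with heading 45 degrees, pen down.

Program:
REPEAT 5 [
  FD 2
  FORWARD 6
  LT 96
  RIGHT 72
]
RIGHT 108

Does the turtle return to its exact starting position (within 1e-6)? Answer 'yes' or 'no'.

Executing turtle program step by step:
Start: pos=(8,-5), heading=45, pen down
REPEAT 5 [
  -- iteration 1/5 --
  FD 2: (8,-5) -> (9.414,-3.586) [heading=45, draw]
  FD 6: (9.414,-3.586) -> (13.657,0.657) [heading=45, draw]
  LT 96: heading 45 -> 141
  RT 72: heading 141 -> 69
  -- iteration 2/5 --
  FD 2: (13.657,0.657) -> (14.374,2.524) [heading=69, draw]
  FD 6: (14.374,2.524) -> (16.524,8.125) [heading=69, draw]
  LT 96: heading 69 -> 165
  RT 72: heading 165 -> 93
  -- iteration 3/5 --
  FD 2: (16.524,8.125) -> (16.419,10.123) [heading=93, draw]
  FD 6: (16.419,10.123) -> (16.105,16.115) [heading=93, draw]
  LT 96: heading 93 -> 189
  RT 72: heading 189 -> 117
  -- iteration 4/5 --
  FD 2: (16.105,16.115) -> (15.197,17.897) [heading=117, draw]
  FD 6: (15.197,17.897) -> (12.473,23.243) [heading=117, draw]
  LT 96: heading 117 -> 213
  RT 72: heading 213 -> 141
  -- iteration 5/5 --
  FD 2: (12.473,23.243) -> (10.919,24.501) [heading=141, draw]
  FD 6: (10.919,24.501) -> (6.256,28.277) [heading=141, draw]
  LT 96: heading 141 -> 237
  RT 72: heading 237 -> 165
]
RT 108: heading 165 -> 57
Final: pos=(6.256,28.277), heading=57, 10 segment(s) drawn

Start position: (8, -5)
Final position: (6.256, 28.277)
Distance = 33.323; >= 1e-6 -> NOT closed

Answer: no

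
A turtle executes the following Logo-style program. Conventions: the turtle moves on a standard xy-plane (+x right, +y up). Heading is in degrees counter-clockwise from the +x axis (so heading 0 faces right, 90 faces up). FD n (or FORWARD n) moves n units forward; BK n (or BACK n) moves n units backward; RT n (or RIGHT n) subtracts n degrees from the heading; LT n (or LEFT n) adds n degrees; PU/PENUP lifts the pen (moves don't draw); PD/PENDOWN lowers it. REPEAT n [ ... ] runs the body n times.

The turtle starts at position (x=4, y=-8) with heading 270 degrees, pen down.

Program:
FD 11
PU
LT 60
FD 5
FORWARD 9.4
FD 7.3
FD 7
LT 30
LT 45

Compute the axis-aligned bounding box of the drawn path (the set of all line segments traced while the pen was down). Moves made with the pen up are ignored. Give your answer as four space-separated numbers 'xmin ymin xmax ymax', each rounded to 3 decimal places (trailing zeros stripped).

Executing turtle program step by step:
Start: pos=(4,-8), heading=270, pen down
FD 11: (4,-8) -> (4,-19) [heading=270, draw]
PU: pen up
LT 60: heading 270 -> 330
FD 5: (4,-19) -> (8.33,-21.5) [heading=330, move]
FD 9.4: (8.33,-21.5) -> (16.471,-26.2) [heading=330, move]
FD 7.3: (16.471,-26.2) -> (22.793,-29.85) [heading=330, move]
FD 7: (22.793,-29.85) -> (28.855,-33.35) [heading=330, move]
LT 30: heading 330 -> 0
LT 45: heading 0 -> 45
Final: pos=(28.855,-33.35), heading=45, 1 segment(s) drawn

Segment endpoints: x in {4, 4}, y in {-19, -8}
xmin=4, ymin=-19, xmax=4, ymax=-8

Answer: 4 -19 4 -8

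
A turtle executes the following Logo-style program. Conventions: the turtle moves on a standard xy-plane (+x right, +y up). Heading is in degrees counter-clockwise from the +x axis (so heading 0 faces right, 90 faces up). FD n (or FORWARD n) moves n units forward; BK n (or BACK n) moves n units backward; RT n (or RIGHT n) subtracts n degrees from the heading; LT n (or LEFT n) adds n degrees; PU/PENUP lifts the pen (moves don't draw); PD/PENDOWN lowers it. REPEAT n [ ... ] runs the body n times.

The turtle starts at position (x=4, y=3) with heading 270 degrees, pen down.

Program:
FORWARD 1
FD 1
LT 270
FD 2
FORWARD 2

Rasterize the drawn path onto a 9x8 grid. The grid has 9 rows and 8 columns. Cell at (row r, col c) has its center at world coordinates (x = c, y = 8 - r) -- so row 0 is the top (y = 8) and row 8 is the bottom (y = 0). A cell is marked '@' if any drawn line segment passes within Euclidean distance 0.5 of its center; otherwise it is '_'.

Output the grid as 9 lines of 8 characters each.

Answer: ________
________
________
________
________
____@___
____@___
@@@@@___
________

Derivation:
Segment 0: (4,3) -> (4,2)
Segment 1: (4,2) -> (4,1)
Segment 2: (4,1) -> (2,1)
Segment 3: (2,1) -> (0,1)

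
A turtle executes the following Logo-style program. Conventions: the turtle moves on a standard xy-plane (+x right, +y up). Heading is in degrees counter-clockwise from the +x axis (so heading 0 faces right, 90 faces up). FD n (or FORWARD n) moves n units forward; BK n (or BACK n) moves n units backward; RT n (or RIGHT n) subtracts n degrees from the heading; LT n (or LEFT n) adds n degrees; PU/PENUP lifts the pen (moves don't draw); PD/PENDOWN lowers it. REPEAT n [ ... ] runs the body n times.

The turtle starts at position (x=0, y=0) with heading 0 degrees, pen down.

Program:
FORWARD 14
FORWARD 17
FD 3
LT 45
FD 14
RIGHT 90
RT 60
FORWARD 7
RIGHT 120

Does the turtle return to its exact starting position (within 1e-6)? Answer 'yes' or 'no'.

Answer: no

Derivation:
Executing turtle program step by step:
Start: pos=(0,0), heading=0, pen down
FD 14: (0,0) -> (14,0) [heading=0, draw]
FD 17: (14,0) -> (31,0) [heading=0, draw]
FD 3: (31,0) -> (34,0) [heading=0, draw]
LT 45: heading 0 -> 45
FD 14: (34,0) -> (43.899,9.899) [heading=45, draw]
RT 90: heading 45 -> 315
RT 60: heading 315 -> 255
FD 7: (43.899,9.899) -> (42.088,3.138) [heading=255, draw]
RT 120: heading 255 -> 135
Final: pos=(42.088,3.138), heading=135, 5 segment(s) drawn

Start position: (0, 0)
Final position: (42.088, 3.138)
Distance = 42.205; >= 1e-6 -> NOT closed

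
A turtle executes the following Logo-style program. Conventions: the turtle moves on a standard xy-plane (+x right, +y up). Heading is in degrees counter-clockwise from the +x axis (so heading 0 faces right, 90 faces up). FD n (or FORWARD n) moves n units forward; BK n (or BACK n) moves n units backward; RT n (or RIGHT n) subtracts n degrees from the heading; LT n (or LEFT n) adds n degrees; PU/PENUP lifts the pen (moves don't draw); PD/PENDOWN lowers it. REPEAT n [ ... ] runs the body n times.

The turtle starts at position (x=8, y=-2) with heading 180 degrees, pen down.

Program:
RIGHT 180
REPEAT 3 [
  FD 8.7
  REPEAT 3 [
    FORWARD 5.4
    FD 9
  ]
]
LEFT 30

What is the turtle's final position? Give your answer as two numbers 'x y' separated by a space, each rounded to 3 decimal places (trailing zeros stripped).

Answer: 163.7 -2

Derivation:
Executing turtle program step by step:
Start: pos=(8,-2), heading=180, pen down
RT 180: heading 180 -> 0
REPEAT 3 [
  -- iteration 1/3 --
  FD 8.7: (8,-2) -> (16.7,-2) [heading=0, draw]
  REPEAT 3 [
    -- iteration 1/3 --
    FD 5.4: (16.7,-2) -> (22.1,-2) [heading=0, draw]
    FD 9: (22.1,-2) -> (31.1,-2) [heading=0, draw]
    -- iteration 2/3 --
    FD 5.4: (31.1,-2) -> (36.5,-2) [heading=0, draw]
    FD 9: (36.5,-2) -> (45.5,-2) [heading=0, draw]
    -- iteration 3/3 --
    FD 5.4: (45.5,-2) -> (50.9,-2) [heading=0, draw]
    FD 9: (50.9,-2) -> (59.9,-2) [heading=0, draw]
  ]
  -- iteration 2/3 --
  FD 8.7: (59.9,-2) -> (68.6,-2) [heading=0, draw]
  REPEAT 3 [
    -- iteration 1/3 --
    FD 5.4: (68.6,-2) -> (74,-2) [heading=0, draw]
    FD 9: (74,-2) -> (83,-2) [heading=0, draw]
    -- iteration 2/3 --
    FD 5.4: (83,-2) -> (88.4,-2) [heading=0, draw]
    FD 9: (88.4,-2) -> (97.4,-2) [heading=0, draw]
    -- iteration 3/3 --
    FD 5.4: (97.4,-2) -> (102.8,-2) [heading=0, draw]
    FD 9: (102.8,-2) -> (111.8,-2) [heading=0, draw]
  ]
  -- iteration 3/3 --
  FD 8.7: (111.8,-2) -> (120.5,-2) [heading=0, draw]
  REPEAT 3 [
    -- iteration 1/3 --
    FD 5.4: (120.5,-2) -> (125.9,-2) [heading=0, draw]
    FD 9: (125.9,-2) -> (134.9,-2) [heading=0, draw]
    -- iteration 2/3 --
    FD 5.4: (134.9,-2) -> (140.3,-2) [heading=0, draw]
    FD 9: (140.3,-2) -> (149.3,-2) [heading=0, draw]
    -- iteration 3/3 --
    FD 5.4: (149.3,-2) -> (154.7,-2) [heading=0, draw]
    FD 9: (154.7,-2) -> (163.7,-2) [heading=0, draw]
  ]
]
LT 30: heading 0 -> 30
Final: pos=(163.7,-2), heading=30, 21 segment(s) drawn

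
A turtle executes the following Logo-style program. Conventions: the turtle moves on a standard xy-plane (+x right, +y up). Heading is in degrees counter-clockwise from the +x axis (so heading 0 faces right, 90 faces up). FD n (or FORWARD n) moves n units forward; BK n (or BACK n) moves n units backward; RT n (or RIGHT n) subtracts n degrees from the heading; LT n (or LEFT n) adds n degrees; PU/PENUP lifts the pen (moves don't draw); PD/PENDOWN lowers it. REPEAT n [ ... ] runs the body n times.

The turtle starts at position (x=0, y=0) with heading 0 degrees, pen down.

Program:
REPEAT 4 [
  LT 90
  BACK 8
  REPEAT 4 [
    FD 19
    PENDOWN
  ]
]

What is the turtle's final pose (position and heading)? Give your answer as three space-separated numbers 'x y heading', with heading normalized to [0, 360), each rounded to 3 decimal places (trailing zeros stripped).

Answer: 0 0 0

Derivation:
Executing turtle program step by step:
Start: pos=(0,0), heading=0, pen down
REPEAT 4 [
  -- iteration 1/4 --
  LT 90: heading 0 -> 90
  BK 8: (0,0) -> (0,-8) [heading=90, draw]
  REPEAT 4 [
    -- iteration 1/4 --
    FD 19: (0,-8) -> (0,11) [heading=90, draw]
    PD: pen down
    -- iteration 2/4 --
    FD 19: (0,11) -> (0,30) [heading=90, draw]
    PD: pen down
    -- iteration 3/4 --
    FD 19: (0,30) -> (0,49) [heading=90, draw]
    PD: pen down
    -- iteration 4/4 --
    FD 19: (0,49) -> (0,68) [heading=90, draw]
    PD: pen down
  ]
  -- iteration 2/4 --
  LT 90: heading 90 -> 180
  BK 8: (0,68) -> (8,68) [heading=180, draw]
  REPEAT 4 [
    -- iteration 1/4 --
    FD 19: (8,68) -> (-11,68) [heading=180, draw]
    PD: pen down
    -- iteration 2/4 --
    FD 19: (-11,68) -> (-30,68) [heading=180, draw]
    PD: pen down
    -- iteration 3/4 --
    FD 19: (-30,68) -> (-49,68) [heading=180, draw]
    PD: pen down
    -- iteration 4/4 --
    FD 19: (-49,68) -> (-68,68) [heading=180, draw]
    PD: pen down
  ]
  -- iteration 3/4 --
  LT 90: heading 180 -> 270
  BK 8: (-68,68) -> (-68,76) [heading=270, draw]
  REPEAT 4 [
    -- iteration 1/4 --
    FD 19: (-68,76) -> (-68,57) [heading=270, draw]
    PD: pen down
    -- iteration 2/4 --
    FD 19: (-68,57) -> (-68,38) [heading=270, draw]
    PD: pen down
    -- iteration 3/4 --
    FD 19: (-68,38) -> (-68,19) [heading=270, draw]
    PD: pen down
    -- iteration 4/4 --
    FD 19: (-68,19) -> (-68,0) [heading=270, draw]
    PD: pen down
  ]
  -- iteration 4/4 --
  LT 90: heading 270 -> 0
  BK 8: (-68,0) -> (-76,0) [heading=0, draw]
  REPEAT 4 [
    -- iteration 1/4 --
    FD 19: (-76,0) -> (-57,0) [heading=0, draw]
    PD: pen down
    -- iteration 2/4 --
    FD 19: (-57,0) -> (-38,0) [heading=0, draw]
    PD: pen down
    -- iteration 3/4 --
    FD 19: (-38,0) -> (-19,0) [heading=0, draw]
    PD: pen down
    -- iteration 4/4 --
    FD 19: (-19,0) -> (0,0) [heading=0, draw]
    PD: pen down
  ]
]
Final: pos=(0,0), heading=0, 20 segment(s) drawn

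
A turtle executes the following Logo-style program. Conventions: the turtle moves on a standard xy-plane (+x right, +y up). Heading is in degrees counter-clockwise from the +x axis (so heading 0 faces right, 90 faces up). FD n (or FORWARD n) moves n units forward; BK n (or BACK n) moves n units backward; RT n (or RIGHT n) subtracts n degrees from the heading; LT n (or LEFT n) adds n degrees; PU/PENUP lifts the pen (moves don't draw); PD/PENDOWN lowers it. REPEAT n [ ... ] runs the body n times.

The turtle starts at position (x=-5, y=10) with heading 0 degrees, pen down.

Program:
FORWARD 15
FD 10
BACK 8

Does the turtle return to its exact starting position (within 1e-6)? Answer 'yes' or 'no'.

Answer: no

Derivation:
Executing turtle program step by step:
Start: pos=(-5,10), heading=0, pen down
FD 15: (-5,10) -> (10,10) [heading=0, draw]
FD 10: (10,10) -> (20,10) [heading=0, draw]
BK 8: (20,10) -> (12,10) [heading=0, draw]
Final: pos=(12,10), heading=0, 3 segment(s) drawn

Start position: (-5, 10)
Final position: (12, 10)
Distance = 17; >= 1e-6 -> NOT closed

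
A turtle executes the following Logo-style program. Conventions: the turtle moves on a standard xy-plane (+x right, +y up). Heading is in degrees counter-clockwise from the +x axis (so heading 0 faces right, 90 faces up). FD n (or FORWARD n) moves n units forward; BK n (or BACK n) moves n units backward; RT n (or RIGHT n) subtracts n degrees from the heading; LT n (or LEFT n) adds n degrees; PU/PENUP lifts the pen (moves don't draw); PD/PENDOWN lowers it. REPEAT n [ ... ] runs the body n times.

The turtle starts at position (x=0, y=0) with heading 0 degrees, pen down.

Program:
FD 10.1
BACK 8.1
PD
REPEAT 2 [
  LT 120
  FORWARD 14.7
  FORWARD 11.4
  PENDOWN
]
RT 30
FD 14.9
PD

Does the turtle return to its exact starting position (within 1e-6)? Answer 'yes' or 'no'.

Answer: no

Derivation:
Executing turtle program step by step:
Start: pos=(0,0), heading=0, pen down
FD 10.1: (0,0) -> (10.1,0) [heading=0, draw]
BK 8.1: (10.1,0) -> (2,0) [heading=0, draw]
PD: pen down
REPEAT 2 [
  -- iteration 1/2 --
  LT 120: heading 0 -> 120
  FD 14.7: (2,0) -> (-5.35,12.731) [heading=120, draw]
  FD 11.4: (-5.35,12.731) -> (-11.05,22.603) [heading=120, draw]
  PD: pen down
  -- iteration 2/2 --
  LT 120: heading 120 -> 240
  FD 14.7: (-11.05,22.603) -> (-18.4,9.873) [heading=240, draw]
  FD 11.4: (-18.4,9.873) -> (-24.1,0) [heading=240, draw]
  PD: pen down
]
RT 30: heading 240 -> 210
FD 14.9: (-24.1,0) -> (-37.004,-7.45) [heading=210, draw]
PD: pen down
Final: pos=(-37.004,-7.45), heading=210, 7 segment(s) drawn

Start position: (0, 0)
Final position: (-37.004, -7.45)
Distance = 37.746; >= 1e-6 -> NOT closed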